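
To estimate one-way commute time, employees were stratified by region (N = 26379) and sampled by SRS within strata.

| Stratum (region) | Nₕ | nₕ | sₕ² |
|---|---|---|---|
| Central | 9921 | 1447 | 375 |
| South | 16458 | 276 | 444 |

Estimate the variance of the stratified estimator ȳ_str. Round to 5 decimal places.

0.64701

Var(ȳ_str) = Σₕ Wₕ²(1 − fₕ)sₕ²/nₕ with Wₕ = Nₕ/N, N = 26379.
Central: Wₕ = 0.37609462; term = 0.37609462²·(1 − 0.14585223)·375/1447 = 0.031310499.
South: Wₕ = 0.62390538; term = 0.62390538²·(1 − 0.01676996)·444/276 = 0.61569622.
Sum = 0.64700672.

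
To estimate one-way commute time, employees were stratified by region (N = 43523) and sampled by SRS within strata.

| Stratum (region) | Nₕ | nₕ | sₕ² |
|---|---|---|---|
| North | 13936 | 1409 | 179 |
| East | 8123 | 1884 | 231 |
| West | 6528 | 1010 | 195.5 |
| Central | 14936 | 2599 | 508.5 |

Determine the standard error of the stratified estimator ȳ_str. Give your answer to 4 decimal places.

Var(ȳ_str) = Σₕ Wₕ²(1 − fₕ)sₕ²/nₕ with Wₕ = Nₕ/N, N = 43523.
North: Wₕ = 0.32019852; term = 0.32019852²·(1 − 0.10110505)·179/1409 = 0.011708186.
East: Wₕ = 0.18663695; term = 0.18663695²·(1 − 0.23193401)·231/1884 = 0.0032803854.
West: Wₕ = 0.14998966; term = 0.14998966²·(1 − 0.15471814)·195.5/1010 = 0.0036808624.
Central: Wₕ = 0.34317487; term = 0.34317487²·(1 − 0.17400911)·508.5/2599 = 0.019032284.
Sum = 0.037701718.
SE = √(0.037701718) = 0.1942.

0.1942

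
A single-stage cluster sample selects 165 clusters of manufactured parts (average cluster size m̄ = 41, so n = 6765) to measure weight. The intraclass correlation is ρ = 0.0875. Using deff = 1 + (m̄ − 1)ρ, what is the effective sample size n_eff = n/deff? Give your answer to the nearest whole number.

1503

deff = 1 + (41 − 1)·0.0875 = 1 + 3.5 = 4.5.
n_eff = 6765 / 4.5 = 1503.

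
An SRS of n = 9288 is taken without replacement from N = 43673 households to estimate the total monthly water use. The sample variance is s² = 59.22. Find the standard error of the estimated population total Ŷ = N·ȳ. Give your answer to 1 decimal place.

Var(Ŷ) = N²·Var(ȳ) = N²·(1 − n/N)·s²/n.
f = 9288/43673 = 0.21267144; Var(ȳ) = 0.78732856·59.22/9288 = 0.0050199825.
Var(Ŷ) = 43673² · 0.0050199825 = 9.5747679 × 10^6.
SE(Ŷ) = √(9.5747679 × 10^6) = 3094.3.

3094.3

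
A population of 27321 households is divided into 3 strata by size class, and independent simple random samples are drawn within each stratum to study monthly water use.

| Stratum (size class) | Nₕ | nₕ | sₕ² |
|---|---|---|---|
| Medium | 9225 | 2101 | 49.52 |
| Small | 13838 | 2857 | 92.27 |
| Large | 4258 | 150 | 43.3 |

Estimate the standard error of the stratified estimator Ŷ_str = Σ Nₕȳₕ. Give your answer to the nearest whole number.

Var(Ŷ_str) = Σₕ Nₕ²(1 − fₕ)sₕ²/nₕ.
Medium: 9225²·(1 − 2101/9225)·49.52/2101 = 1.5489766 × 10^6.
Small: 13838²·(1 − 2857/13838)·92.27/2857 = 4.9075586 × 10^6.
Large: 4258²·(1 − 150/4258)·43.3/150 = 5.0493181 × 10^6.
Sum = 1.1505853 × 10^7.
SE = √(1.1505853 × 10^7) = 3392.

3392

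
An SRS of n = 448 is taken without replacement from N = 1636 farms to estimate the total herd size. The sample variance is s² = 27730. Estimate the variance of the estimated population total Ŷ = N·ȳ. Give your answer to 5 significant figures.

1.2030 × 10^8

Var(Ŷ) = N²·Var(ȳ) = N²·(1 − n/N)·s²/n.
f = 448/1636 = 0.27383863; Var(ȳ) = 0.72616137·27730/448 = 44.947444.
Var(Ŷ) = 1636² · 44.947444 = 1.2030165 × 10^8.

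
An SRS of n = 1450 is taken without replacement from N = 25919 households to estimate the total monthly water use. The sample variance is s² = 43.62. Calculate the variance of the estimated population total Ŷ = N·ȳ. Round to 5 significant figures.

Var(Ŷ) = N²·Var(ȳ) = N²·(1 − n/N)·s²/n.
f = 1450/25919 = 0.05594352; Var(ȳ) = 0.94405648·43.62/1450 = 0.028399823.
Var(Ŷ) = 25919² · 0.028399823 = 1.9078847 × 10^7.

1.9079 × 10^7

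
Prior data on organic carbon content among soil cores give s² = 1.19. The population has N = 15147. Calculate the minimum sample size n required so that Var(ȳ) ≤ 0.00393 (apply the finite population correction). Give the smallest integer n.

297

Without fpc, n₀ = s²/D = 1.19/0.00393 = 302.7990.
With fpc, (1 − n/N)·s²/n ≤ D requires n ≥ n₀/(1 + n₀/N) = 302.7990/(1 + 302.7990/15147) = 296.8645.
Rounding up, n = 297.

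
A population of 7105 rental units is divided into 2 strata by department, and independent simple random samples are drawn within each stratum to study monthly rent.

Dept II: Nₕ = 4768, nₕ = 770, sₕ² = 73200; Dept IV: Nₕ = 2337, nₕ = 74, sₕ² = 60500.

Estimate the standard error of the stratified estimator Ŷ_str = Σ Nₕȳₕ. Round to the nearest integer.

78333

Var(Ŷ_str) = Σₕ Nₕ²(1 − fₕ)sₕ²/nₕ.
Dept II: 4768²·(1 − 770/4768)·73200/770 = 1.8121719 × 10^9.
Dept IV: 2337²·(1 − 74/2337)·60500/74 = 4.3238132 × 10^9.
Sum = 6.1359851 × 10^9.
SE = √(6.1359851 × 10^9) = 78333.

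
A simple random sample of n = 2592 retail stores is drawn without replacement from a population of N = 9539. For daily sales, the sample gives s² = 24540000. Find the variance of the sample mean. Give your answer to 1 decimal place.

Under SRS without replacement, Var(ȳ) = (1 − f)·s²/n with f = n/N = 2592/9539 = 0.27172660.
Var(ȳ) = (1 − 0.27172660)·24540000/2592 = 0.72827340·9467.5926 = 6894.9959.

6895.0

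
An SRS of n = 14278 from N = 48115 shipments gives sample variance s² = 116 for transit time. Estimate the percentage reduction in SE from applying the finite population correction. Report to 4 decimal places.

f = n/N = 14278/48115 = 0.29674738.
SE_no-fpc = √(s²/n) = 0.090135382; SE_fpc = √((1−f)s²/n) = 0.075587675.
Ratio = √(1−f) = 0.83860159. Reduction = 100·(1 − 0.83860159) = 16.1398%.

16.1398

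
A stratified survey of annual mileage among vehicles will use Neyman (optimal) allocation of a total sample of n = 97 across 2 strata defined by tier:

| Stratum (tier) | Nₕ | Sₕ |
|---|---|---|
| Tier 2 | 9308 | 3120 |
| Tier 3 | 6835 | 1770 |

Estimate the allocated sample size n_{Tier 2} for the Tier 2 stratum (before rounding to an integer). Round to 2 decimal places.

Neyman allocation: nₕ = n·NₕSₕ / Σⱼ NⱼSⱼ.
Σ NⱼSⱼ = 9308·3120 + 6835·1770 = 4.113891 × 10^7.
n_{Tier 2} = 97·9308·3120 / (4.113891 × 10^7) = 68.47.

68.47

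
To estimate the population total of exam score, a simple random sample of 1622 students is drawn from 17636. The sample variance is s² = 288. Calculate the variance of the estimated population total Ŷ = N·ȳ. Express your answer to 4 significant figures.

Var(Ŷ) = N²·Var(ȳ) = N²·(1 − n/N)·s²/n.
f = 1622/17636 = 0.09197097; Var(ȳ) = 0.90802903·288/1622 = 0.16122834.
Var(Ŷ) = 17636² · 0.16122834 = 5.0146608 × 10^7.

5.015 × 10^7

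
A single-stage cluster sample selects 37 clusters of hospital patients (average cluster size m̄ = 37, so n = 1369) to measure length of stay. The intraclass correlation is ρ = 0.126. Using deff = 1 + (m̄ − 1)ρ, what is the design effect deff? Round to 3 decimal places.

5.536

deff = 1 + (37 − 1)·0.126 = 1 + 4.536 = 5.536.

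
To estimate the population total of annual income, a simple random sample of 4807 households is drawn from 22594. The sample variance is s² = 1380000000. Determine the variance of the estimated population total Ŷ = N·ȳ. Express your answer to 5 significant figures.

Var(Ŷ) = N²·Var(ȳ) = N²·(1 − n/N)·s²/n.
f = 4807/22594 = 0.21275560; Var(ȳ) = 0.78724440·1380000000/4807 = 226003.18.
Var(Ŷ) = 22594² · 226003.18 = 1.153721 × 10^14.

1.1537 × 10^14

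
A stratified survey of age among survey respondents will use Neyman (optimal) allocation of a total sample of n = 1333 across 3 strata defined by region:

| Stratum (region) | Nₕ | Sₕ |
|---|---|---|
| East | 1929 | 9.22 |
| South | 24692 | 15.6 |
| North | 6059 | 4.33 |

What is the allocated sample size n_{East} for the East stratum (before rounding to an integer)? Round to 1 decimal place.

Neyman allocation: nₕ = n·NₕSₕ / Σⱼ NⱼSⱼ.
Σ NⱼSⱼ = 1929·9.22 + 24692·15.6 + 6059·4.33 = 429216.05.
n_{East} = 1333·1929·9.22 / 429216.05 = 55.2.

55.2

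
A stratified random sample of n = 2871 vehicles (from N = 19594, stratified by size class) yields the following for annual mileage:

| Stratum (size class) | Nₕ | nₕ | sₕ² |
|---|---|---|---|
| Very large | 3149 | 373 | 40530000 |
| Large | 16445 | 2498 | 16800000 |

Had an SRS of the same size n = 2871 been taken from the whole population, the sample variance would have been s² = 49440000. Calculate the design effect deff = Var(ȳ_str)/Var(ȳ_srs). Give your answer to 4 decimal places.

Var(ȳ_str) = Σ Wₕ²(1−fₕ)sₕ²/nₕ with Wₕ = Nₕ/19594:
  Very large: (3149/19594)²·(1−373/3149)·40530000/373 = 2474.0797
  Large: (16445/19594)²·(1−2498/16445)·16800000/2498 = 4017.7723
  → Var(ȳ_str) = 6491.852.
Var(ȳ_srs) = (1 − 2871/19594)·49440000/2871 = 14697.259.
deff = 6491.852 / 14697.259 = 0.4417.

0.4417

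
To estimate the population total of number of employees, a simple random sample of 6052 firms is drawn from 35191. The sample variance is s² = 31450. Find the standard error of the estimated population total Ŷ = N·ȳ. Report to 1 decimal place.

72998.5

Var(Ŷ) = N²·Var(ȳ) = N²·(1 − n/N)·s²/n.
f = 6052/35191 = 0.17197579; Var(ȳ) = 0.82802421·31450/6052 = 4.3029348.
Var(Ŷ) = 35191² · 4.3029348 = 5.3287823 × 10^9.
SE(Ŷ) = √(5.3287823 × 10^9) = 72998.5.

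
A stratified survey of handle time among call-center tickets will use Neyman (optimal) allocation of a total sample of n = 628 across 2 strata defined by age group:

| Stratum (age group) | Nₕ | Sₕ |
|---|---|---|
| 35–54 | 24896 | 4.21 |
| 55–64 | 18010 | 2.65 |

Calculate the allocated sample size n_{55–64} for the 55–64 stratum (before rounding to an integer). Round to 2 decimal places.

Neyman allocation: nₕ = n·NₕSₕ / Σⱼ NⱼSⱼ.
Σ NⱼSⱼ = 24896·4.21 + 18010·2.65 = 152538.66.
n_{55–64} = 628·18010·2.65 / 152538.66 = 196.49.

196.49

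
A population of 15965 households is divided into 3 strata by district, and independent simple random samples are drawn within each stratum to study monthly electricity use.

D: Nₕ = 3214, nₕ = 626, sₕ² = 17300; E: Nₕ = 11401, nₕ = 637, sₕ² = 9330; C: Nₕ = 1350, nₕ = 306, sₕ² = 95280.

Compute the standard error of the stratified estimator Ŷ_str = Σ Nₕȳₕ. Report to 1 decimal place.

Var(Ŷ_str) = Σₕ Nₕ²(1 − fₕ)sₕ²/nₕ.
D: 3214²·(1 − 626/3214)·17300/626 = 2.298698 × 10^8.
E: 11401²·(1 − 637/11401)·9330/637 = 1.7974584 × 10^9.
C: 1350²·(1 − 306/1350)·95280/306 = 4.3884847 × 10^8.
Sum = 2.4661767 × 10^9.
SE = √(2.4661767 × 10^9) = 49660.6.

49660.6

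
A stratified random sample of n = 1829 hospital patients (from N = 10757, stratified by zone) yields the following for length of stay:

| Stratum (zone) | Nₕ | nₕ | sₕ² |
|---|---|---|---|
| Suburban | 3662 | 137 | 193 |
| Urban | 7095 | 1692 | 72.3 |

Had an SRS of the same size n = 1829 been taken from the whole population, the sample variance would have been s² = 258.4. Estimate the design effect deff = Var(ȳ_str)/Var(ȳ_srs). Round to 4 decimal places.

Var(ȳ_str) = Σ Wₕ²(1−fₕ)sₕ²/nₕ with Wₕ = Nₕ/10757:
  Suburban: (3662/10757)²·(1−137/3662)·193/137 = 0.15715633
  Urban: (7095/10757)²·(1−1692/7095)·72.3/1692 = 0.014156079
  → Var(ȳ_str) = 0.17131241.
Var(ȳ_srs) = (1 − 1829/10757)·258.4/1829 = 0.11725782.
deff = 0.17131241 / 0.11725782 = 1.4610.

1.4610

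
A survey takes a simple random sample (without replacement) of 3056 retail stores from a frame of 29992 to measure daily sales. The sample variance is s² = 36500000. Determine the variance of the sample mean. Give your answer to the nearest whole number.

10727

Under SRS without replacement, Var(ȳ) = (1 − f)·s²/n with f = n/N = 3056/29992 = 0.10189384.
Var(ȳ) = (1 − 0.10189384)·36500000/3056 = 0.89810616·11943.717 = 10726.726.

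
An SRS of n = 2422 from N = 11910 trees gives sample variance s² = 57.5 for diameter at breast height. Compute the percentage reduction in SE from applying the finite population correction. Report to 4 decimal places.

10.7452

f = n/N = 2422/11910 = 0.20335852.
SE_no-fpc = √(s²/n) = 0.15408021; SE_fpc = √((1−f)s²/n) = 0.13752394.
Ratio = √(1−f) = 0.89254775. Reduction = 100·(1 − 0.89254775) = 10.7452%.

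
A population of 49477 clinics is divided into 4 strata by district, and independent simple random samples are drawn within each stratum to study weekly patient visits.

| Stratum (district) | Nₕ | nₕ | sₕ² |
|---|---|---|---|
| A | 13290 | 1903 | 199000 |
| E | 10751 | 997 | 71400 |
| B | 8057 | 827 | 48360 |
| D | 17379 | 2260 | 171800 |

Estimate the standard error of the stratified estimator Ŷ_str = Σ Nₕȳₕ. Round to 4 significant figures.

216100

Var(Ŷ_str) = Σₕ Nₕ²(1 − fₕ)sₕ²/nₕ.
A: 13290²·(1 − 1903/13290)·199000/1903 = 1.5825177 × 10^10.
E: 10751²·(1 − 997/10751)·71400/997 = 7.5099089 × 10^9.
B: 8057²·(1 − 827/8057)·48360/827 = 3.4063749 × 10^9.
D: 17379²·(1 − 2260/17379)·171800/2260 = 1.9973886 × 10^10.
Sum = 4.6715347 × 10^10.
SE = √(4.6715347 × 10^10) = 216100.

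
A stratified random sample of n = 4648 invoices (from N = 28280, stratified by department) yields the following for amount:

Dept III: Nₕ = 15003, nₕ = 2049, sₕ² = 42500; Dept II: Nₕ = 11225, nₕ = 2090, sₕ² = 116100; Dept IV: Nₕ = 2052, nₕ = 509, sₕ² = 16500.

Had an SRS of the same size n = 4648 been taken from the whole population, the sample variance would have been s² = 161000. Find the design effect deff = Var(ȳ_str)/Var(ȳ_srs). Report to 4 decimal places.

0.4246

Var(ȳ_str) = Σ Wₕ²(1−fₕ)sₕ²/nₕ with Wₕ = Nₕ/28280:
  Dept III: (15003/28280)²·(1−2049/15003)·42500/2049 = 5.0404599
  Dept II: (11225/28280)²·(1−2090/11225)·116100/2090 = 7.1223289
  Dept IV: (2052/28280)²·(1−509/2052)·16500/509 = 0.12833663
  → Var(ȳ_str) = 12.291125.
Var(ȳ_srs) = (1 − 4648/28280)·161000/4648 = 28.945485.
deff = 12.291125 / 28.945485 = 0.4246.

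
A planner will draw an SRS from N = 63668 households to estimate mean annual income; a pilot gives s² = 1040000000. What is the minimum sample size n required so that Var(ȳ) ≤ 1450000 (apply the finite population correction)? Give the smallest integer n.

710

Without fpc, n₀ = s²/D = 1040000000/1450000 = 717.2414.
With fpc, (1 − n/N)·s²/n ≤ D requires n ≥ n₀/(1 + n₀/N) = 717.2414/(1 + 717.2414/63668) = 709.2514.
Rounding up, n = 710.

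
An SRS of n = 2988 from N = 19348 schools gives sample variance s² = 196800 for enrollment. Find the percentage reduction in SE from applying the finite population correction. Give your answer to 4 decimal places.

8.0454

f = n/N = 2988/19348 = 0.15443457.
SE_no-fpc = √(s²/n) = 8.1156302; SE_fpc = √((1−f)s²/n) = 7.4626979.
Ratio = √(1−f) = 0.91954632. Reduction = 100·(1 − 0.91954632) = 8.0454%.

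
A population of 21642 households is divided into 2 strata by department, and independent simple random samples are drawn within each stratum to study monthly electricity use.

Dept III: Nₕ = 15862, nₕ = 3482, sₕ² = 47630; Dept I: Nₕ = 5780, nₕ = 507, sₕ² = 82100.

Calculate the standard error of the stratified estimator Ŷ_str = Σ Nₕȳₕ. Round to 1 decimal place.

Var(Ŷ_str) = Σₕ Nₕ²(1 − fₕ)sₕ²/nₕ.
Dept III: 15862²·(1 − 3482/15862)·47630/3482 = 2.6861509 × 10^9.
Dept I: 5780²·(1 − 507/5780)·82100/507 = 4.9353824 × 10^9.
Sum = 7.6215333 × 10^9.
SE = √(7.6215333 × 10^9) = 87301.4.

87301.4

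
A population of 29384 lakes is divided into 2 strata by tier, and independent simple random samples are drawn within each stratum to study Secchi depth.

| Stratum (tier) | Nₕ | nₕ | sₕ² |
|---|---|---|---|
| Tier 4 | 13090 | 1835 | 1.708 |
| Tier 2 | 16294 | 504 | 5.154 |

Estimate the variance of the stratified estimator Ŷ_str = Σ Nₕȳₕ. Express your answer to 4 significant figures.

Var(Ŷ_str) = Σₕ Nₕ²(1 − fₕ)sₕ²/nₕ.
Tier 4: 13090²·(1 − 1835/13090)·1.708/1835 = 137131.41.
Tier 2: 16294²·(1 − 504/16294)·5.154/504 = 2.6310174 × 10^6.
Sum = 2.7681488 × 10^6.

2.768 × 10^6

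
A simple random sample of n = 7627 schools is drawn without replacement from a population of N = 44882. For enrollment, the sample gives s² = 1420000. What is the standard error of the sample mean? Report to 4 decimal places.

Under SRS without replacement, Var(ȳ) = (1 − f)·s²/n with f = n/N = 7627/44882 = 0.16993449.
Var(ȳ) = (1 − 0.16993449)·1420000/7627 = 0.83006551·186.18067 = 154.54216.
SE(ȳ) = √(154.54216) = 12.4315.

12.4315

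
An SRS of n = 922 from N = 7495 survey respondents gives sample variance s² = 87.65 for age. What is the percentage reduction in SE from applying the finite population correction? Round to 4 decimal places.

6.3525

f = n/N = 922/7495 = 0.12301534.
SE_no-fpc = √(s²/n) = 0.30832625; SE_fpc = √((1−f)s²/n) = 0.2887397.
Ratio = √(1−f) = 0.93647459. Reduction = 100·(1 − 0.93647459) = 6.3525%.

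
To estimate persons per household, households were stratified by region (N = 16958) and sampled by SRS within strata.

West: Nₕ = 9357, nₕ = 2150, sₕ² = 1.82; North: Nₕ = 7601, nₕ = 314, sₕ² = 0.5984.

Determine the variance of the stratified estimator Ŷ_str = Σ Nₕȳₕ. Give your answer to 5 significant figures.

162640

Var(Ŷ_str) = Σₕ Nₕ²(1 − fₕ)sₕ²/nₕ.
West: 9357²·(1 − 2150/9357)·1.82/2150 = 57085.273.
North: 7601²·(1 − 314/7601)·0.5984/314 = 105555.64.
Sum = 162640.91.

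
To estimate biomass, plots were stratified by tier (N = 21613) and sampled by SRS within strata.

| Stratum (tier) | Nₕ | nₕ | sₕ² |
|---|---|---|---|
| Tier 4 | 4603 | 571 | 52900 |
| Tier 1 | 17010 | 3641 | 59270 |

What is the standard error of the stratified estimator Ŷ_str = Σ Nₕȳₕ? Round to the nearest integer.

Var(Ŷ_str) = Σₕ Nₕ²(1 − fₕ)sₕ²/nₕ.
Tier 4: 4603²·(1 − 571/4603)·52900/571 = 1.7194164 × 10^9.
Tier 1: 17010²·(1 − 3641/17010)·59270/3641 = 3.7018386 × 10^9.
Sum = 5.421255 × 10^9.
SE = √(5.421255 × 10^9) = 73629.

73629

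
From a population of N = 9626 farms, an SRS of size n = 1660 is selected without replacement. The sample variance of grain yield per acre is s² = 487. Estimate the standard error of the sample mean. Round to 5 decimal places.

Under SRS without replacement, Var(ȳ) = (1 − f)·s²/n with f = n/N = 1660/9626 = 0.17244962.
Var(ȳ) = (1 − 0.17244962)·487/1660 = 0.82755038·0.29337349 = 0.24278135.
SE(ȳ) = √(0.24278135) = 0.49273.

0.49273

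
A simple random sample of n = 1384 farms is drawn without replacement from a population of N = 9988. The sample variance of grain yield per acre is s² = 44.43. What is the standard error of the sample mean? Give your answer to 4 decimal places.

Under SRS without replacement, Var(ȳ) = (1 − f)·s²/n with f = n/N = 1384/9988 = 0.13856628.
Var(ȳ) = (1 − 0.13856628)·44.43/1384 = 0.86143372·0.032102601 = 0.027654263.
SE(ȳ) = √(0.027654263) = 0.1663.

0.1663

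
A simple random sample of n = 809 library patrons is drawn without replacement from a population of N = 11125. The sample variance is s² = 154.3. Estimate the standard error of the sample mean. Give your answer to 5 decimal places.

Under SRS without replacement, Var(ȳ) = (1 − f)·s²/n with f = n/N = 809/11125 = 0.07271910.
Var(ȳ) = (1 − 0.07271910)·154.3/809 = 0.92728090·0.1907293 = 0.17685963.
SE(ȳ) = √(0.17685963) = 0.42055.

0.42055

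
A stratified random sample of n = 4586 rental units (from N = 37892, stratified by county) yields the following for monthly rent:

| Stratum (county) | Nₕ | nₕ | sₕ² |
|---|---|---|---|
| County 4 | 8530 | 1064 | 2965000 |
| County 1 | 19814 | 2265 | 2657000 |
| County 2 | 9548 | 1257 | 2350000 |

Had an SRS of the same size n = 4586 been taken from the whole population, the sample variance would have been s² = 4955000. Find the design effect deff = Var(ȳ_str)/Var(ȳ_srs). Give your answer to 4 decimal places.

Var(ȳ_str) = Σ Wₕ²(1−fₕ)sₕ²/nₕ with Wₕ = Nₕ/37892:
  County 4: (8530/37892)²·(1−1064/8530)·2965000/1064 = 123.60187
  County 1: (19814/37892)²·(1−2265/19814)·2657000/2265 = 284.08796
  County 2: (9548/37892)²·(1−1257/9548)·2350000/1257 = 103.07583
  → Var(ȳ_str) = 510.76566.
Var(ȳ_srs) = (1 − 4586/37892)·4955000/4586 = 949.69589.
deff = 510.76566 / 949.69589 = 0.5378.

0.5378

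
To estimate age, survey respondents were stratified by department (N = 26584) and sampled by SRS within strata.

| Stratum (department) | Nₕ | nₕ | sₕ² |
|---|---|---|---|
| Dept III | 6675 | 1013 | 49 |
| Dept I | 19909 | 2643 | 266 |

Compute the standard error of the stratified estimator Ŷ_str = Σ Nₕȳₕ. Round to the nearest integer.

6035

Var(Ŷ_str) = Σₕ Nₕ²(1 − fₕ)sₕ²/nₕ.
Dept III: 6675²·(1 − 1013/6675)·49/1013 = 1.8281329 × 10^6.
Dept I: 19909²·(1 − 2643/19909)·266/2643 = 3.4595982 × 10^7.
Sum = 3.6424115 × 10^7.
SE = √(3.6424115 × 10^7) = 6035.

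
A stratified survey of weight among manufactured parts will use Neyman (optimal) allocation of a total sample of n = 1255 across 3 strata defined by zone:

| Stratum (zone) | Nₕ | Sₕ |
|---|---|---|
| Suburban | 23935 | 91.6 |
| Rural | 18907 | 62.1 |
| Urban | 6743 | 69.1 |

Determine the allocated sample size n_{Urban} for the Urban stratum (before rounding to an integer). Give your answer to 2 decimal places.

Neyman allocation: nₕ = n·NₕSₕ / Σⱼ NⱼSⱼ.
Σ NⱼSⱼ = 23935·91.6 + 18907·62.1 + 6743·69.1 = 3.832512 × 10^6.
n_{Urban} = 1255·6743·69.1 / (3.832512 × 10^6) = 152.58.

152.58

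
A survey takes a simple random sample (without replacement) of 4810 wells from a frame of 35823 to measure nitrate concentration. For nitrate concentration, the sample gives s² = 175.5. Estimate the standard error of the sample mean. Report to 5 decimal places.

0.17773

Under SRS without replacement, Var(ȳ) = (1 − f)·s²/n with f = n/N = 4810/35823 = 0.13427128.
Var(ȳ) = (1 − 0.13427128)·175.5/4810 = 0.86572872·0.036486486 = 0.031587399.
SE(ȳ) = √(0.031587399) = 0.17773.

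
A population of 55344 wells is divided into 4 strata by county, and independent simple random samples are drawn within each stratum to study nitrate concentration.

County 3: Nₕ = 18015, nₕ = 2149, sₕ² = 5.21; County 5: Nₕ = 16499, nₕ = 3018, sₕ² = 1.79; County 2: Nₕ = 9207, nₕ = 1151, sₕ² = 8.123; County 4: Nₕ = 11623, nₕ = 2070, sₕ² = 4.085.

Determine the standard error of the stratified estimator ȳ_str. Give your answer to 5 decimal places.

0.02262

Var(ȳ_str) = Σₕ Wₕ²(1 − fₕ)sₕ²/nₕ with Wₕ = Nₕ/N, N = 55344.
County 3: Wₕ = 0.32550954; term = 0.32550954²·(1 − 0.11928948)·5.21/2149 = 2.2623612 × 10^-4.
County 5: Wₕ = 0.29811723; term = 0.29811723²·(1 − 0.18292018)·1.79/3018 = 4.3069759 × 10^-5.
County 2: Wₕ = 0.16635950; term = 0.16635950²·(1 − 0.12501358)·8.123/1151 = 1.7089826 × 10^-4.
County 4: Wₕ = 0.21001373; term = 0.21001373²·(1 − 0.17809516)·4.085/2070 = 7.1538304 × 10^-5.
Sum = 5.1174244 × 10^-4.
SE = √(5.1174244 × 10^-4) = 0.02262.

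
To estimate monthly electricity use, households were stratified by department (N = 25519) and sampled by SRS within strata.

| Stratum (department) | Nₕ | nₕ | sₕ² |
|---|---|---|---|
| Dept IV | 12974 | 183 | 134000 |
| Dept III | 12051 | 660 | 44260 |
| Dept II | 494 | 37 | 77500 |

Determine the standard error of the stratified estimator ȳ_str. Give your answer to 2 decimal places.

14.19

Var(ȳ_str) = Σₕ Wₕ²(1 − fₕ)sₕ²/nₕ with Wₕ = Nₕ/N, N = 25519.
Dept IV: Wₕ = 0.50840550; term = 0.50840550²·(1 − 0.01410513)·134000/183 = 186.59706.
Dept III: Wₕ = 0.47223637; term = 0.47223637²·(1 − 0.05476724)·44260/660 = 14.135954.
Dept II: Wₕ = 0.01935813; term = 0.01935813²·(1 − 0.07489879)·77500/37 = 0.72613241.
Sum = 201.45915.
SE = √(201.45915) = 14.19.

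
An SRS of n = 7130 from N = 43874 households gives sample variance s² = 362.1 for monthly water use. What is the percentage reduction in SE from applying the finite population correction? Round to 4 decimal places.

8.4856

f = n/N = 7130/43874 = 0.16251083.
SE_no-fpc = √(s²/n) = 0.22535619; SE_fpc = √((1−f)s²/n) = 0.20623345.
Ratio = √(1−f) = 0.91514435. Reduction = 100·(1 − 0.91514435) = 8.4856%.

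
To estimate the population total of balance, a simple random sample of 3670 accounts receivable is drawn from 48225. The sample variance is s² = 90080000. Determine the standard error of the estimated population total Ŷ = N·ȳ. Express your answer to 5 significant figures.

7.2622 × 10^6

Var(Ŷ) = N²·Var(ȳ) = N²·(1 − n/N)·s²/n.
f = 3670/48225 = 0.07610161; Var(ȳ) = 0.92389839·90080000/3670 = 22677.048.
Var(Ŷ) = 48225² · 22677.048 = 5.2738891 × 10^13.
SE(Ŷ) = √(5.2738891 × 10^13) = 7.2622 × 10^6.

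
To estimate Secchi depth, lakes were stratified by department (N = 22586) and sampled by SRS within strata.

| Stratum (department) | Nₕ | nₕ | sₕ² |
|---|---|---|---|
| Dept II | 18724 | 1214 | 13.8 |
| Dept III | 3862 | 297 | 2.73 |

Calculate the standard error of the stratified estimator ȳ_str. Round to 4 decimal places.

0.0869

Var(ȳ_str) = Σₕ Wₕ²(1 − fₕ)sₕ²/nₕ with Wₕ = Nₕ/N, N = 22586.
Dept II: Wₕ = 0.82900912; term = 0.82900912²·(1 − 0.06483657)·13.8/1214 = 0.007305779.
Dept III: Wₕ = 0.17099088; term = 0.17099088²·(1 − 0.07690316)·2.73/297 = 2.4808434 × 10^-4.
Sum = 0.0075538633.
SE = √(0.0075538633) = 0.0869.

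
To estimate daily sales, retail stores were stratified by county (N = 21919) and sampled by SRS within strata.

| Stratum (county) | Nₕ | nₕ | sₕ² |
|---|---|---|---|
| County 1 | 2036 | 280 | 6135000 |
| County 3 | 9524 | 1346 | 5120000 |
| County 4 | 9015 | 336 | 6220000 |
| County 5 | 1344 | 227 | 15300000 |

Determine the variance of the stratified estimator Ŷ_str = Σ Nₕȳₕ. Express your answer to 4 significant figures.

1.924 × 10^12

Var(Ŷ_str) = Σₕ Nₕ²(1 − fₕ)sₕ²/nₕ.
County 1: 2036²·(1 − 280/2036)·6135000/280 = 7.8335536 × 10^10.
County 3: 9524²·(1 − 1346/9524)·5120000/1346 = 2.9627254 × 10^11.
County 4: 9015²·(1 − 336/9015)·6220000/336 = 1.4483934 × 10^12.
County 5: 1344²·(1 − 227/1344)·15300000/227 = 1.0118544 × 10^11.
Sum = 1.9241869 × 10^12.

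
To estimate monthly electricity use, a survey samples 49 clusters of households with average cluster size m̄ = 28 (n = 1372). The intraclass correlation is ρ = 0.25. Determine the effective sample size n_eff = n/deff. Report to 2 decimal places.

deff = 1 + (28 − 1)·0.25 = 1 + 6.75 = 7.75.
n_eff = 1372 / 7.75 = 177.03.

177.03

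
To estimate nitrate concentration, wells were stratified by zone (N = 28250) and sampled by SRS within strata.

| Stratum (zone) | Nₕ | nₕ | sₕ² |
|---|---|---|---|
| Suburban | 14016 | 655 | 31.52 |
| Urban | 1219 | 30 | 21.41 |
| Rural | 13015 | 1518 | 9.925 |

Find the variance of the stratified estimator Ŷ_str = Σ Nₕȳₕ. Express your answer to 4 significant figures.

1.102 × 10^7

Var(Ŷ_str) = Σₕ Nₕ²(1 − fₕ)sₕ²/nₕ.
Suburban: 14016²·(1 − 655/14016)·31.52/655 = 9.0117256 × 10^6.
Urban: 1219²·(1 − 30/1219)·21.41/30 = 1.034382 × 10^6.
Rural: 13015²·(1 − 1518/13015)·9.925/1518 = 978334.68.
Sum = 1.1024442 × 10^7.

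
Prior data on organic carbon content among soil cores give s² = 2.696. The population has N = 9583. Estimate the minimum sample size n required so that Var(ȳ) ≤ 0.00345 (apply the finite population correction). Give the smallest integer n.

Without fpc, n₀ = s²/D = 2.696/0.00345 = 781.4493.
With fpc, (1 − n/N)·s²/n ≤ D requires n ≥ n₀/(1 + n₀/N) = 781.4493/(1 + 781.4493/9583) = 722.5303.
Rounding up, n = 723.

723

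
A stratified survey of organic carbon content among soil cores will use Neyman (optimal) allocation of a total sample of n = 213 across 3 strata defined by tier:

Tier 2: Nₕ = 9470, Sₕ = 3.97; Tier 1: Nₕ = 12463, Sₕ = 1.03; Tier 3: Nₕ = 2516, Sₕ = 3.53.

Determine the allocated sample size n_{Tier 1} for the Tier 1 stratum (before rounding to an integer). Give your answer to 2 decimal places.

Neyman allocation: nₕ = n·NₕSₕ / Σⱼ NⱼSⱼ.
Σ NⱼSⱼ = 9470·3.97 + 12463·1.03 + 2516·3.53 = 59314.27.
n_{Tier 1} = 213·12463·1.03 / 59314.27 = 46.10.

46.10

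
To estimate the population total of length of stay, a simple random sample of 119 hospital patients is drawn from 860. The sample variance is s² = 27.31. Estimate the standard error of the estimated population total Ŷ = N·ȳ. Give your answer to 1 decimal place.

382.4

Var(Ŷ) = N²·Var(ȳ) = N²·(1 − n/N)·s²/n.
f = 119/860 = 0.13837209; Var(ȳ) = 0.86162791·27.31/119 = 0.19773998.
Var(Ŷ) = 860² · 0.19773998 = 146248.49.
SE(Ŷ) = √(146248.49) = 382.4.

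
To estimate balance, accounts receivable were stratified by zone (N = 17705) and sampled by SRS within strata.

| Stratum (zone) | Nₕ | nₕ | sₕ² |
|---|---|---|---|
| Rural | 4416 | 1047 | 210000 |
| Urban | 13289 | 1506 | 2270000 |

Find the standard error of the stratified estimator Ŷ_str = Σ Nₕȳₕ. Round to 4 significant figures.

Var(Ŷ_str) = Σₕ Nₕ²(1 − fₕ)sₕ²/nₕ.
Rural: 4416²·(1 − 1047/4416)·210000/1047 = 2.9840266 × 10^9.
Urban: 13289²·(1 − 1506/13289)·2270000/1506 = 2.3602014 × 10^11.
Sum = 2.3900417 × 10^11.
SE = √(2.3900417 × 10^11) = 488900.

488900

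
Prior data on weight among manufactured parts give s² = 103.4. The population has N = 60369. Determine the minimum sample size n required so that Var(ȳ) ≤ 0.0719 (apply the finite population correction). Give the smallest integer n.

Without fpc, n₀ = s²/D = 103.4/0.0719 = 1438.1085.
With fpc, (1 − n/N)·s²/n ≤ D requires n ≥ n₀/(1 + n₀/N) = 1438.1085/(1 + 1438.1085/60369) = 1404.6470.
Rounding up, n = 1405.

1405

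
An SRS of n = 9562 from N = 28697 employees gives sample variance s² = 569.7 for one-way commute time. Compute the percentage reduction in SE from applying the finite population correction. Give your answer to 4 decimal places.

18.3425

f = n/N = 9562/28697 = 0.33320556.
SE_no-fpc = √(s²/n) = 0.2440893; SE_fpc = √((1−f)s²/n) = 0.19931718.
Ratio = √(1−f) = 0.81657482. Reduction = 100·(1 − 0.81657482) = 18.3425%.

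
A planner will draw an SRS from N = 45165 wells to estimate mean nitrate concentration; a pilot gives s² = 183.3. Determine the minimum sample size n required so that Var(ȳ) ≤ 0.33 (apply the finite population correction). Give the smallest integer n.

Without fpc, n₀ = s²/D = 183.3/0.33 = 555.4545.
With fpc, (1 − n/N)·s²/n ≤ D requires n ≥ n₀/(1 + n₀/N) = 555.4545/(1 + 555.4545/45165) = 548.7063.
Rounding up, n = 549.

549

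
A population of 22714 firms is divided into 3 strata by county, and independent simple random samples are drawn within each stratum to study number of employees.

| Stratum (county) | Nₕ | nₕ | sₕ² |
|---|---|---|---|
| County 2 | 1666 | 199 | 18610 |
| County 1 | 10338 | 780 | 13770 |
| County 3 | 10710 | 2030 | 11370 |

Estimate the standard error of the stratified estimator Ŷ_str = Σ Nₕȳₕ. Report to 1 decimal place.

49936.3

Var(Ŷ_str) = Σₕ Nₕ²(1 − fₕ)sₕ²/nₕ.
County 2: 1666²·(1 − 199/1666)·18610/199 = 2.2855904 × 10^8.
County 1: 10338²·(1 − 780/10338)·13770/780 = 1.7443872 × 10^9.
County 3: 10710²·(1 − 2030/10710)·11370/2030 = 5.2068327 × 10^8.
Sum = 2.4936295 × 10^9.
SE = √(2.4936295 × 10^9) = 49936.3.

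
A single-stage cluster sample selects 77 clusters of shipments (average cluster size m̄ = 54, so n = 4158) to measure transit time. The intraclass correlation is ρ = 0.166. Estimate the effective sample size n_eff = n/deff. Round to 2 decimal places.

424.37

deff = 1 + (54 − 1)·0.166 = 1 + 8.798 = 9.798.
n_eff = 4158 / 9.798 = 424.37.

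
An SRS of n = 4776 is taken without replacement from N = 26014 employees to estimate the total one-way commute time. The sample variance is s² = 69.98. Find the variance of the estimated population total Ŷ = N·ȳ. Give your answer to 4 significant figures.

Var(Ŷ) = N²·Var(ȳ) = N²·(1 − n/N)·s²/n.
f = 4776/26014 = 0.18359345; Var(ȳ) = 0.81640655·69.98/4776 = 0.011962339.
Var(Ŷ) = 26014² · 0.011962339 = 8.0952521 × 10^6.

8.095 × 10^6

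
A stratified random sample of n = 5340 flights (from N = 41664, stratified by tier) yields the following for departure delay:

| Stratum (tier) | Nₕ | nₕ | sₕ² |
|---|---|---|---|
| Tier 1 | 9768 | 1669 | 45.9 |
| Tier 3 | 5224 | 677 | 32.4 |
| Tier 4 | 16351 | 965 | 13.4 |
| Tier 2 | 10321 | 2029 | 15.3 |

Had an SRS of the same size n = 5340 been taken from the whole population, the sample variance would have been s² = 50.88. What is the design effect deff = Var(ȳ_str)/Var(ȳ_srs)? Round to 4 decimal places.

0.5167

Var(ȳ_str) = Σ Wₕ²(1−fₕ)sₕ²/nₕ with Wₕ = Nₕ/41664:
  Tier 1: (9768/41664)²·(1−1669/9768)·45.9/1669 = 0.0012533474
  Tier 3: (5224/41664)²·(1−677/5224)·32.4/677 = 6.5488122 × 10^-4
  Tier 4: (16351/41664)²·(1−965/16351)·13.4/965 = 0.0020124524
  Tier 2: (10321/41664)²·(1−2029/10321)·15.3/2029 = 3.7176503 × 10^-4
  → Var(ȳ_str) = 0.0042924461.
Var(ȳ_srs) = (1 − 5340/41664)·50.88/5340 = 0.0083068917.
deff = 0.0042924461 / 0.0083068917 = 0.5167.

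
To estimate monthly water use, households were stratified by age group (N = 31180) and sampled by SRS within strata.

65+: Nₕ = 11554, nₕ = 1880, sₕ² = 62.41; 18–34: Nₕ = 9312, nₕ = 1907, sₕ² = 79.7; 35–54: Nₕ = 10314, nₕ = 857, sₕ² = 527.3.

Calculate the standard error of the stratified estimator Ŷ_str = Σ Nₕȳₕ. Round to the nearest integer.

8161

Var(Ŷ_str) = Σₕ Nₕ²(1 − fₕ)sₕ²/nₕ.
65+: 11554²·(1 − 1880/11554)·62.41/1880 = 3.71052 × 10^6.
18–34: 9312²·(1 − 1907/9312)·79.7/1907 = 2.8818784 × 10^6.
35–54: 10314²·(1 − 857/10314)·527.3/857 = 6.0014676 × 10^7.
Sum = 6.6607074 × 10^7.
SE = √(6.6607074 × 10^7) = 8161.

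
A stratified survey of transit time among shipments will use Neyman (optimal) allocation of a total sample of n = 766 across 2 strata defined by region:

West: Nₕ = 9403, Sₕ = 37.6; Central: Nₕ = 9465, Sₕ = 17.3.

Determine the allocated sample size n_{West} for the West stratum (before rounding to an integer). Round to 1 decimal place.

Neyman allocation: nₕ = n·NₕSₕ / Σⱼ NⱼSⱼ.
Σ NⱼSⱼ = 9403·37.6 + 9465·17.3 = 517297.3.
n_{West} = 766·9403·37.6 / 517297.3 = 523.5.

523.5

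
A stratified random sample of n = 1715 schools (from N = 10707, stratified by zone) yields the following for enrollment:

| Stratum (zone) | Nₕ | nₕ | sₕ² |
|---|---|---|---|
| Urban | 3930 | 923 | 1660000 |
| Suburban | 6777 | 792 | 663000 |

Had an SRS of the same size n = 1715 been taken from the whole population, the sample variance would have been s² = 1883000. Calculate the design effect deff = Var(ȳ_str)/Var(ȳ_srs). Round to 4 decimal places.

0.5223

Var(ȳ_str) = Σ Wₕ²(1−fₕ)sₕ²/nₕ with Wₕ = Nₕ/10707:
  Urban: (3930/10707)²·(1−923/3930)·1660000/923 = 185.39446
  Suburban: (6777/10707)²·(1−792/6777)·663000/792 = 296.17908
  → Var(ȳ_str) = 481.57354.
Var(ȳ_srs) = (1 − 1715/10707)·1883000/1715 = 922.09293.
deff = 481.57354 / 922.09293 = 0.5223.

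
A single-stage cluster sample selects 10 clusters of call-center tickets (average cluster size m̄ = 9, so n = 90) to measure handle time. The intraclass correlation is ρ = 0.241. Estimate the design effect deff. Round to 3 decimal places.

deff = 1 + (9 − 1)·0.241 = 1 + 1.928 = 2.928.

2.928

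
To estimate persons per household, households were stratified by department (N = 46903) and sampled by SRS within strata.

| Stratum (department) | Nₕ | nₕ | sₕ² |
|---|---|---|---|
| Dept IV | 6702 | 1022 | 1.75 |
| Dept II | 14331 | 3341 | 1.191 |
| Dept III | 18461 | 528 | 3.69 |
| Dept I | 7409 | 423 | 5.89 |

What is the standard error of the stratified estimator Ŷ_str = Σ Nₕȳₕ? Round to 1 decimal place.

Var(Ŷ_str) = Σₕ Nₕ²(1 − fₕ)sₕ²/nₕ.
Dept IV: 6702²·(1 − 1022/6702)·1.75/1022 = 65183.836.
Dept II: 14331²·(1 − 3341/14331)·1.191/3341 = 56144.792.
Dept III: 18461²·(1 − 528/18461)·3.69/528 = 2.3136657 × 10^6.
Dept I: 7409²·(1 − 423/7409)·5.89/423 = 720714.24.
Sum = 3.1557086 × 10^6.
SE = √(3.1557086 × 10^6) = 1776.4.

1776.4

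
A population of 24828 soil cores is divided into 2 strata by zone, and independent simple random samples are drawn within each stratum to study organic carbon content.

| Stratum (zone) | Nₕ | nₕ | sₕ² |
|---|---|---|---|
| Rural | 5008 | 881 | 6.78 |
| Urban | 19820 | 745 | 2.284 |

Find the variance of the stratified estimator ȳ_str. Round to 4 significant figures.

Var(ȳ_str) = Σₕ Wₕ²(1 − fₕ)sₕ²/nₕ with Wₕ = Nₕ/N, N = 24828.
Rural: Wₕ = 0.20170775; term = 0.20170775²·(1 − 0.17591853)·6.78/881 = 2.5802935 × 10^-4.
Urban: Wₕ = 0.79829225; term = 0.79829225²·(1 − 0.03758829)·2.284/745 = 0.0018802888.
Sum = 0.0021383182.

0.002138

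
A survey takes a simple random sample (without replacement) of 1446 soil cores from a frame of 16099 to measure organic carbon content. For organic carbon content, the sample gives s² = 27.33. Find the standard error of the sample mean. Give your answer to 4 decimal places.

0.1312

Under SRS without replacement, Var(ȳ) = (1 − f)·s²/n with f = n/N = 1446/16099 = 0.08981924.
Var(ȳ) = (1 − 0.08981924)·27.33/1446 = 0.91018076·0.018900415 = 0.017202794.
SE(ȳ) = √(0.017202794) = 0.1312.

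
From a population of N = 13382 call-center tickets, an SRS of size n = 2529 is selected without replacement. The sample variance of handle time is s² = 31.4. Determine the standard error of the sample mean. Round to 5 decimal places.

0.10035

Under SRS without replacement, Var(ȳ) = (1 − f)·s²/n with f = n/N = 2529/13382 = 0.18898520.
Var(ȳ) = (1 − 0.18898520)·31.4/2529 = 0.81101480·0.012415975 = 0.010069539.
SE(ȳ) = √(0.010069539) = 0.10035.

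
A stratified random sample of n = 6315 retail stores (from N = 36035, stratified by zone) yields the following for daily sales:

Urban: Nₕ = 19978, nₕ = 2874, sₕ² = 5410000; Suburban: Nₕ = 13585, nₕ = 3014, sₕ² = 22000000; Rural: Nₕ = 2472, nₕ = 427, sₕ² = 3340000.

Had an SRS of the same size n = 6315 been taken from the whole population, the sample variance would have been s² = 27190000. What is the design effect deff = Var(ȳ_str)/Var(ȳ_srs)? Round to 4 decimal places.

Var(ȳ_str) = Σ Wₕ²(1−fₕ)sₕ²/nₕ with Wₕ = Nₕ/36035:
  Urban: (19978/36035)²·(1−2874/19978)·5410000/2874 = 495.34883
  Suburban: (13585/36035)²·(1−3014/13585)·22000000/3014 = 807.24636
  Rural: (2472/36035)²·(1−427/2472)·3340000/427 = 30.451684
  → Var(ȳ_str) = 1333.0469.
Var(ȳ_srs) = (1 − 6315/36035)·27190000/6315 = 3551.0773.
deff = 1333.0469 / 3551.0773 = 0.3754.

0.3754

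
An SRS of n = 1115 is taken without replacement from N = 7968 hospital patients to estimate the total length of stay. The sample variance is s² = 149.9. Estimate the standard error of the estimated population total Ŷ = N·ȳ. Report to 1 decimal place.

2709.4

Var(Ŷ) = N²·Var(ȳ) = N²·(1 − n/N)·s²/n.
f = 1115/7968 = 0.13993474; Var(ȳ) = 0.86006526·149.9/1115 = 0.11562671.
Var(Ŷ) = 7968² · 0.11562671 = 7.341027 × 10^6.
SE(Ŷ) = √(7.341027 × 10^6) = 2709.4.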